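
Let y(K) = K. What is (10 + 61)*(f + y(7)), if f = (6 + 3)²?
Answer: 6248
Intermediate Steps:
f = 81 (f = 9² = 81)
(10 + 61)*(f + y(7)) = (10 + 61)*(81 + 7) = 71*88 = 6248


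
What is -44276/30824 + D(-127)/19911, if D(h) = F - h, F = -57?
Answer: -219855439/153434166 ≈ -1.4329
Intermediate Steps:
D(h) = -57 - h
-44276/30824 + D(-127)/19911 = -44276/30824 + (-57 - 1*(-127))/19911 = -44276*1/30824 + (-57 + 127)*(1/19911) = -11069/7706 + 70*(1/19911) = -11069/7706 + 70/19911 = -219855439/153434166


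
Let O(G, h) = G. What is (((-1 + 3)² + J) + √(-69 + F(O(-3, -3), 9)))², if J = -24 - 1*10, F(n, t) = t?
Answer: 840 - 120*I*√15 ≈ 840.0 - 464.76*I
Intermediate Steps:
J = -34 (J = -24 - 10 = -34)
(((-1 + 3)² + J) + √(-69 + F(O(-3, -3), 9)))² = (((-1 + 3)² - 34) + √(-69 + 9))² = ((2² - 34) + √(-60))² = ((4 - 34) + 2*I*√15)² = (-30 + 2*I*√15)²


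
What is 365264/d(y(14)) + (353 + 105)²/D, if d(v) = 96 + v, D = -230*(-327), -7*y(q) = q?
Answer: 6872805814/1767435 ≈ 3888.6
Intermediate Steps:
y(q) = -q/7
D = 75210
365264/d(y(14)) + (353 + 105)²/D = 365264/(96 - ⅐*14) + (353 + 105)²/75210 = 365264/(96 - 2) + 458²*(1/75210) = 365264/94 + 209764*(1/75210) = 365264*(1/94) + 104882/37605 = 182632/47 + 104882/37605 = 6872805814/1767435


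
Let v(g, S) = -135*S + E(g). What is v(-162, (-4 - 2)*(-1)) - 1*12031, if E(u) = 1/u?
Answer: -2080243/162 ≈ -12841.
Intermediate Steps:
v(g, S) = 1/g - 135*S (v(g, S) = -135*S + 1/g = 1/g - 135*S)
v(-162, (-4 - 2)*(-1)) - 1*12031 = (1/(-162) - 135*(-4 - 2)*(-1)) - 1*12031 = (-1/162 - (-810)*(-1)) - 12031 = (-1/162 - 135*6) - 12031 = (-1/162 - 810) - 12031 = -131221/162 - 12031 = -2080243/162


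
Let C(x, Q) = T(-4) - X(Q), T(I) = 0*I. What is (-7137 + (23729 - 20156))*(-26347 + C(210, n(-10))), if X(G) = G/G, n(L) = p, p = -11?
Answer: 93904272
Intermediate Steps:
n(L) = -11
X(G) = 1
T(I) = 0
C(x, Q) = -1 (C(x, Q) = 0 - 1*1 = 0 - 1 = -1)
(-7137 + (23729 - 20156))*(-26347 + C(210, n(-10))) = (-7137 + (23729 - 20156))*(-26347 - 1) = (-7137 + 3573)*(-26348) = -3564*(-26348) = 93904272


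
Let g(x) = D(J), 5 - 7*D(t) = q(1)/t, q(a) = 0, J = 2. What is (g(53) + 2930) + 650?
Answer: 25065/7 ≈ 3580.7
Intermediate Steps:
D(t) = 5/7 (D(t) = 5/7 - 0/t = 5/7 - ⅐*0 = 5/7 + 0 = 5/7)
g(x) = 5/7
(g(53) + 2930) + 650 = (5/7 + 2930) + 650 = 20515/7 + 650 = 25065/7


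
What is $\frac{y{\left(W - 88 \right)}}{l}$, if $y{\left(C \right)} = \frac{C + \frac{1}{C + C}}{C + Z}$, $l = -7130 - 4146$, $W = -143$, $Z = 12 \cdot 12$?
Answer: $- \frac{106723}{453227544} \approx -0.00023547$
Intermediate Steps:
$Z = 144$
$l = -11276$ ($l = -7130 - 4146 = -11276$)
$y{\left(C \right)} = \frac{C + \frac{1}{2 C}}{144 + C}$ ($y{\left(C \right)} = \frac{C + \frac{1}{C + C}}{C + 144} = \frac{C + \frac{1}{2 C}}{144 + C}$)
$\frac{y{\left(W - 88 \right)}}{l} = \frac{\frac{1}{-143 - 88} \frac{1}{144 - 231} \left(\frac{1}{2} + \left(-143 - 88\right)^{2}\right)}{-11276} = \frac{\frac{1}{2} + \left(-231\right)^{2}}{\left(-231\right) \left(144 - 231\right)} \left(- \frac{1}{11276}\right) = - \frac{\frac{1}{2} + 53361}{231 \left(-87\right)} \left(- \frac{1}{11276}\right) = \left(- \frac{1}{231}\right) \left(- \frac{1}{87}\right) \frac{106723}{2} \left(- \frac{1}{11276}\right) = \frac{106723}{40194} \left(- \frac{1}{11276}\right) = - \frac{106723}{453227544}$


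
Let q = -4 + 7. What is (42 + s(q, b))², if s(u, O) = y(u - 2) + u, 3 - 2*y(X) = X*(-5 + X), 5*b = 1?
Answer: 9409/4 ≈ 2352.3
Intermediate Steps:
b = ⅕ (b = (⅕)*1 = ⅕ ≈ 0.20000)
q = 3
y(X) = 3/2 - X*(-5 + X)/2
s(u, O) = -7/2 - (-2 + u)²/2 + 7*u/2 (s(u, O) = (3/2 - (u - 2)²/2 + 5*(u - 2)/2) + u = (3/2 - (-2 + u)²/2 + 5*(-2 + u)/2) + u = (3/2 - (-2 + u)²/2 + (-5 + 5*u/2)) + u = (-7/2 - (-2 + u)²/2 + 5*u/2) + u = -7/2 - (-2 + u)²/2 + 7*u/2)
(42 + s(q, b))² = (42 + (-11/2 - ½*3² + (11/2)*3))² = (42 + (-11/2 - ½*9 + 33/2))² = (42 + (-11/2 - 9/2 + 33/2))² = (42 + 13/2)² = (97/2)² = 9409/4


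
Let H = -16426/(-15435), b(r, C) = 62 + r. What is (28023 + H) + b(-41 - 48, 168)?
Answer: 432134686/15435 ≈ 27997.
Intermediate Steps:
H = 16426/15435 (H = -16426*(-1/15435) = 16426/15435 ≈ 1.0642)
(28023 + H) + b(-41 - 48, 168) = (28023 + 16426/15435) + (62 + (-41 - 48)) = 432551431/15435 + (62 - 89) = 432551431/15435 - 27 = 432134686/15435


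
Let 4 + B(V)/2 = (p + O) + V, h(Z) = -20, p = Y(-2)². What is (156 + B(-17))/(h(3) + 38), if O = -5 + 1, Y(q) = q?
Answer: 19/3 ≈ 6.3333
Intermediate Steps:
p = 4 (p = (-2)² = 4)
O = -4
B(V) = -8 + 2*V (B(V) = -8 + 2*((4 - 4) + V) = -8 + 2*(0 + V) = -8 + 2*V)
(156 + B(-17))/(h(3) + 38) = (156 + (-8 + 2*(-17)))/(-20 + 38) = (156 + (-8 - 34))/18 = (156 - 42)*(1/18) = 114*(1/18) = 19/3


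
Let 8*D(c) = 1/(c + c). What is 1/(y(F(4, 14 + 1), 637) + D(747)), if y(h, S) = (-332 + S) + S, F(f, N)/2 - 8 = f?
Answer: 11952/11258785 ≈ 0.0010616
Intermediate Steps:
F(f, N) = 16 + 2*f
y(h, S) = -332 + 2*S
D(c) = 1/(16*c) (D(c) = 1/(8*(c + c)) = 1/(8*((2*c))) = (1/(2*c))/8 = 1/(16*c))
1/(y(F(4, 14 + 1), 637) + D(747)) = 1/((-332 + 2*637) + (1/16)/747) = 1/((-332 + 1274) + (1/16)*(1/747)) = 1/(942 + 1/11952) = 1/(11258785/11952) = 11952/11258785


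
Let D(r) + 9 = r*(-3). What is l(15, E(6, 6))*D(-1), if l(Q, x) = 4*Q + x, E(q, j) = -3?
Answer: -342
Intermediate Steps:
l(Q, x) = x + 4*Q
D(r) = -9 - 3*r (D(r) = -9 + r*(-3) = -9 - 3*r)
l(15, E(6, 6))*D(-1) = (-3 + 4*15)*(-9 - 3*(-1)) = (-3 + 60)*(-9 + 3) = 57*(-6) = -342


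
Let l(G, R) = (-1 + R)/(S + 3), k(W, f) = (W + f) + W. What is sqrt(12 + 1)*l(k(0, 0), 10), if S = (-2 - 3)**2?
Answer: 9*sqrt(13)/28 ≈ 1.1589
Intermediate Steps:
S = 25 (S = (-5)**2 = 25)
k(W, f) = f + 2*W
l(G, R) = -1/28 + R/28 (l(G, R) = (-1 + R)/(25 + 3) = (-1 + R)/28 = (-1 + R)*(1/28) = -1/28 + R/28)
sqrt(12 + 1)*l(k(0, 0), 10) = sqrt(12 + 1)*(-1/28 + (1/28)*10) = sqrt(13)*(-1/28 + 5/14) = sqrt(13)*(9/28) = 9*sqrt(13)/28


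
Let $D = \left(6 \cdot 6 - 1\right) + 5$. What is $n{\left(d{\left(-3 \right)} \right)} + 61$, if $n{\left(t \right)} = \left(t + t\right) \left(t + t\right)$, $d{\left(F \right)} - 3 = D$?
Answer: $7457$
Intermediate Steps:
$D = 40$ ($D = \left(36 - 1\right) + 5 = 35 + 5 = 40$)
$d{\left(F \right)} = 43$ ($d{\left(F \right)} = 3 + 40 = 43$)
$n{\left(t \right)} = 4 t^{2}$ ($n{\left(t \right)} = 2 t 2 t = 4 t^{2}$)
$n{\left(d{\left(-3 \right)} \right)} + 61 = 4 \cdot 43^{2} + 61 = 4 \cdot 1849 + 61 = 7396 + 61 = 7457$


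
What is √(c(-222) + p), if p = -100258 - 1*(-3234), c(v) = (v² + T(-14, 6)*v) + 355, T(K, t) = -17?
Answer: I*√43611 ≈ 208.83*I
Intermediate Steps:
c(v) = 355 + v² - 17*v (c(v) = (v² - 17*v) + 355 = 355 + v² - 17*v)
p = -97024 (p = -100258 + 3234 = -97024)
√(c(-222) + p) = √((355 + (-222)² - 17*(-222)) - 97024) = √((355 + 49284 + 3774) - 97024) = √(53413 - 97024) = √(-43611) = I*√43611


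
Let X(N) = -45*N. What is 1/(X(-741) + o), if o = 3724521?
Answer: 1/3757866 ≈ 2.6611e-7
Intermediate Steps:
1/(X(-741) + o) = 1/(-45*(-741) + 3724521) = 1/(33345 + 3724521) = 1/3757866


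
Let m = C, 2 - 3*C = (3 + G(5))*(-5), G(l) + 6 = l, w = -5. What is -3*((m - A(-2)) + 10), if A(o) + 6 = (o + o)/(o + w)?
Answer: -408/7 ≈ -58.286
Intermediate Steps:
G(l) = -6 + l
C = 4 (C = 2/3 - (3 + (-6 + 5))*(-5)/3 = 2/3 - (3 - 1)*(-5)/3 = 2/3 - 2*(-5)/3 = 2/3 - 1/3*(-10) = 2/3 + 10/3 = 4)
m = 4
A(o) = -6 + 2*o/(-5 + o) (A(o) = -6 + (o + o)/(o - 5) = -6 + (2*o)/(-5 + o) = -6 + 2*o/(-5 + o))
-3*((m - A(-2)) + 10) = -3*((4 - 2*(15 - 2*(-2))/(-5 - 2)) + 10) = -3*((4 - 2*(15 + 4)/(-7)) + 10) = -3*((4 - 2*(-1)*19/7) + 10) = -3*((4 - 1*(-38/7)) + 10) = -3*((4 + 38/7) + 10) = -3*(66/7 + 10) = -3*136/7 = -408/7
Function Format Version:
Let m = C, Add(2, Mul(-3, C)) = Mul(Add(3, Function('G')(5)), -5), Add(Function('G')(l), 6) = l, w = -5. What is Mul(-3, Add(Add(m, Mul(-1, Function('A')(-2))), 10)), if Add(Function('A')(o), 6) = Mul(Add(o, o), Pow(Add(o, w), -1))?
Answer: Rational(-408, 7) ≈ -58.286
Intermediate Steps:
Function('G')(l) = Add(-6, l)
C = 4 (C = Add(Rational(2, 3), Mul(Rational(-1, 3), Mul(Add(3, Add(-6, 5)), -5))) = Add(Rational(2, 3), Mul(Rational(-1, 3), Mul(Add(3, -1), -5))) = Add(Rational(2, 3), Mul(Rational(-1, 3), Mul(2, -5))) = Add(Rational(2, 3), Mul(Rational(-1, 3), -10)) = Add(Rational(2, 3), Rational(10, 3)) = 4)
m = 4
Function('A')(o) = Add(-6, Mul(2, o, Pow(Add(-5, o), -1))) (Function('A')(o) = Add(-6, Mul(Add(o, o), Pow(Add(o, -5), -1))) = Add(-6, Mul(Mul(2, o), Pow(Add(-5, o), -1))) = Add(-6, Mul(2, o, Pow(Add(-5, o), -1))))
Mul(-3, Add(Add(m, Mul(-1, Function('A')(-2))), 10)) = Mul(-3, Add(Add(4, Mul(-1, Mul(2, Pow(Add(-5, -2), -1), Add(15, Mul(-2, -2))))), 10)) = Mul(-3, Add(Add(4, Mul(-1, Mul(2, Pow(-7, -1), Add(15, 4)))), 10)) = Mul(-3, Add(Add(4, Mul(-1, Mul(2, Rational(-1, 7), 19))), 10)) = Mul(-3, Add(Add(4, Mul(-1, Rational(-38, 7))), 10)) = Mul(-3, Add(Add(4, Rational(38, 7)), 10)) = Mul(-3, Add(Rational(66, 7), 10)) = Mul(-3, Rational(136, 7)) = Rational(-408, 7)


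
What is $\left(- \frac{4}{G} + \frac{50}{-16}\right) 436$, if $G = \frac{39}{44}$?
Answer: $- \frac{259747}{78} \approx -3330.1$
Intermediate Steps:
$G = \frac{39}{44}$ ($G = 39 \cdot \frac{1}{44} = \frac{39}{44} \approx 0.88636$)
$\left(- \frac{4}{G} + \frac{50}{-16}\right) 436 = \left(- \frac{4}{\frac{39}{44}} + \frac{50}{-16}\right) 436 = \left(\left(-4\right) \frac{44}{39} + 50 \left(- \frac{1}{16}\right)\right) 436 = \left(- \frac{176}{39} - \frac{25}{8}\right) 436 = \left(- \frac{2383}{312}\right) 436 = - \frac{259747}{78}$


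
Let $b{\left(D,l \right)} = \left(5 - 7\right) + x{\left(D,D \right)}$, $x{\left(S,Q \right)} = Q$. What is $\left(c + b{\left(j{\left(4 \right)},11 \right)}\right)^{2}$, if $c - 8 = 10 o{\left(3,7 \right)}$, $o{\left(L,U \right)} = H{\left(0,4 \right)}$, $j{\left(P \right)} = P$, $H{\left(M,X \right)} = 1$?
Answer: $400$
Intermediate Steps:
$o{\left(L,U \right)} = 1$
$b{\left(D,l \right)} = -2 + D$ ($b{\left(D,l \right)} = \left(5 - 7\right) + D = -2 + D$)
$c = 18$ ($c = 8 + 10 \cdot 1 = 8 + 10 = 18$)
$\left(c + b{\left(j{\left(4 \right)},11 \right)}\right)^{2} = \left(18 + \left(-2 + 4\right)\right)^{2} = \left(18 + 2\right)^{2} = 20^{2} = 400$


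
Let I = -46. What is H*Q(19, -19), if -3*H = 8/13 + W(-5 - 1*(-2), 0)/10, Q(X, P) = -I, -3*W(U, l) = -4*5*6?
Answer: -920/13 ≈ -70.769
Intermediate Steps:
W(U, l) = 40 (W(U, l) = -(-4*5)*6/3 = -(-20)*6/3 = -⅓*(-120) = 40)
Q(X, P) = 46 (Q(X, P) = -1*(-46) = 46)
H = -20/13 (H = -(8/13 + 40/10)/3 = -(8*(1/13) + 40*(⅒))/3 = -(8/13 + 4)/3 = -⅓*60/13 = -20/13 ≈ -1.5385)
H*Q(19, -19) = -20/13*46 = -920/13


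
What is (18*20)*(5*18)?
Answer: 32400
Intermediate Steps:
(18*20)*(5*18) = 360*90 = 32400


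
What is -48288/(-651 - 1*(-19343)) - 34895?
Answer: -163076407/4673 ≈ -34898.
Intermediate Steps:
-48288/(-651 - 1*(-19343)) - 34895 = -48288/(-651 + 19343) - 34895 = -48288/18692 - 34895 = -48288*1/18692 - 34895 = -12072/4673 - 34895 = -163076407/4673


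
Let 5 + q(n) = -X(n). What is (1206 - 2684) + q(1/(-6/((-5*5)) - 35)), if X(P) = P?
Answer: -1288702/869 ≈ -1483.0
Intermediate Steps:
q(n) = -5 - n
(1206 - 2684) + q(1/(-6/((-5*5)) - 35)) = (1206 - 2684) + (-5 - 1/(-6/((-5*5)) - 35)) = -1478 + (-5 - 1/(-6/(-25) - 35)) = -1478 + (-5 - 1/(-6*(-1/25) - 35)) = -1478 + (-5 - 1/(6/25 - 35)) = -1478 + (-5 - 1/(-869/25)) = -1478 + (-5 - 1*(-25/869)) = -1478 + (-5 + 25/869) = -1478 - 4320/869 = -1288702/869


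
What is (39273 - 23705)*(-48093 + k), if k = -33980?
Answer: -1277712464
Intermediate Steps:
(39273 - 23705)*(-48093 + k) = (39273 - 23705)*(-48093 - 33980) = 15568*(-82073) = -1277712464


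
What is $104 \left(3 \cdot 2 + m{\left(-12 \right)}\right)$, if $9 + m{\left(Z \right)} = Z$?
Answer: $-1560$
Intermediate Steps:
$m{\left(Z \right)} = -9 + Z$
$104 \left(3 \cdot 2 + m{\left(-12 \right)}\right) = 104 \left(3 \cdot 2 - 21\right) = 104 \left(6 - 21\right) = 104 \left(-15\right) = -1560$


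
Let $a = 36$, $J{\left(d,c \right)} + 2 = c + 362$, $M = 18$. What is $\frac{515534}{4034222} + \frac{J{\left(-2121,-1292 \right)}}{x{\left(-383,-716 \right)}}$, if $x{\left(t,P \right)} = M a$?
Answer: $- \frac{428228609}{326771982} \approx -1.3105$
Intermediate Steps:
$J{\left(d,c \right)} = 360 + c$ ($J{\left(d,c \right)} = -2 + \left(c + 362\right) = -2 + \left(362 + c\right) = 360 + c$)
$x{\left(t,P \right)} = 648$ ($x{\left(t,P \right)} = 18 \cdot 36 = 648$)
$\frac{515534}{4034222} + \frac{J{\left(-2121,-1292 \right)}}{x{\left(-383,-716 \right)}} = \frac{515534}{4034222} + \frac{360 - 1292}{648} = 515534 \cdot \frac{1}{4034222} - \frac{233}{162} = \frac{257767}{2017111} - \frac{233}{162} = - \frac{428228609}{326771982}$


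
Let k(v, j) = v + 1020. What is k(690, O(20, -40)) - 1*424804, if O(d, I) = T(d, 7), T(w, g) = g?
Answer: -423094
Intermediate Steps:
O(d, I) = 7
k(v, j) = 1020 + v
k(690, O(20, -40)) - 1*424804 = (1020 + 690) - 1*424804 = 1710 - 424804 = -423094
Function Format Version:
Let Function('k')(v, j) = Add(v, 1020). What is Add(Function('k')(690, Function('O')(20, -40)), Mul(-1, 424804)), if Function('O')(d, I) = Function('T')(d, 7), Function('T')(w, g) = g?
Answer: -423094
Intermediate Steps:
Function('O')(d, I) = 7
Function('k')(v, j) = Add(1020, v)
Add(Function('k')(690, Function('O')(20, -40)), Mul(-1, 424804)) = Add(Add(1020, 690), Mul(-1, 424804)) = Add(1710, -424804) = -423094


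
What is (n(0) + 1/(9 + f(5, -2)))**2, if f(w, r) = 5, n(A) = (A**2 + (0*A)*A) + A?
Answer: 1/196 ≈ 0.0051020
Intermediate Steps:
n(A) = A + A**2 (n(A) = (A**2 + 0*A) + A = (A**2 + 0) + A = A**2 + A = A + A**2)
(n(0) + 1/(9 + f(5, -2)))**2 = (0*(1 + 0) + 1/(9 + 5))**2 = (0*1 + 1/14)**2 = (0 + 1/14)**2 = (1/14)**2 = 1/196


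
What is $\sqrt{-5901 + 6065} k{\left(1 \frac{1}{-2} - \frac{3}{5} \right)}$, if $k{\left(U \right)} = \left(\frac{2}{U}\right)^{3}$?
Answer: $- \frac{16000 \sqrt{41}}{1331} \approx -76.972$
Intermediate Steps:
$k{\left(U \right)} = \frac{8}{U^{3}}$
$\sqrt{-5901 + 6065} k{\left(1 \frac{1}{-2} - \frac{3}{5} \right)} = \sqrt{-5901 + 6065} \frac{8}{\left(1 \frac{1}{-2} - \frac{3}{5}\right)^{3}} = \sqrt{164} \frac{8}{\left(1 \left(- \frac{1}{2}\right) - \frac{3}{5}\right)^{3}} = 2 \sqrt{41} \frac{8}{\left(- \frac{1}{2} - \frac{3}{5}\right)^{3}} = 2 \sqrt{41} \frac{8}{- \frac{1331}{1000}} = 2 \sqrt{41} \cdot 8 \left(- \frac{1000}{1331}\right) = 2 \sqrt{41} \left(- \frac{8000}{1331}\right) = - \frac{16000 \sqrt{41}}{1331}$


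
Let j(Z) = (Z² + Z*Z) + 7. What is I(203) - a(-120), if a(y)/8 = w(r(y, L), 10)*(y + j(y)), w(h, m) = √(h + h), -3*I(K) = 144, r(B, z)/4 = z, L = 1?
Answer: -48 - 458992*√2 ≈ -6.4916e+5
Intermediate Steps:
r(B, z) = 4*z
I(K) = -48 (I(K) = -⅓*144 = -48)
w(h, m) = √2*√h (w(h, m) = √(2*h) = √2*√h)
j(Z) = 7 + 2*Z² (j(Z) = (Z² + Z²) + 7 = 2*Z² + 7 = 7 + 2*Z²)
a(y) = 16*√2*(7 + y + 2*y²) (a(y) = 8*((√2*√(4*1))*(y + (7 + 2*y²))) = 8*((√2*√4)*(7 + y + 2*y²)) = 8*((√2*2)*(7 + y + 2*y²)) = 8*((2*√2)*(7 + y + 2*y²)) = 8*(2*√2*(7 + y + 2*y²)) = 16*√2*(7 + y + 2*y²))
I(203) - a(-120) = -48 - 16*√2*(7 - 120 + 2*(-120)²) = -48 - 16*√2*(7 - 120 + 2*14400) = -48 - 16*√2*(7 - 120 + 28800) = -48 - 16*√2*28687 = -48 - 458992*√2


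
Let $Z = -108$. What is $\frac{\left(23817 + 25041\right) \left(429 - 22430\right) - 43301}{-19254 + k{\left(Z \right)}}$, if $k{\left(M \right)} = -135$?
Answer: $\frac{1074968159}{19389} \approx 55442.0$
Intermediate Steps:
$\frac{\left(23817 + 25041\right) \left(429 - 22430\right) - 43301}{-19254 + k{\left(Z \right)}} = \frac{\left(23817 + 25041\right) \left(429 - 22430\right) - 43301}{-19254 - 135} = \frac{48858 \left(-22001\right) - 43301}{-19389} = \left(-1074924858 - 43301\right) \left(- \frac{1}{19389}\right) = \left(-1074968159\right) \left(- \frac{1}{19389}\right) = \frac{1074968159}{19389}$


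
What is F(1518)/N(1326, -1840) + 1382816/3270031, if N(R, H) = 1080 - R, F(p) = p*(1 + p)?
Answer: -1256639108061/134071271 ≈ -9372.9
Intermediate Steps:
F(1518)/N(1326, -1840) + 1382816/3270031 = (1518*(1 + 1518))/(1080 - 1*1326) + 1382816/3270031 = (1518*1519)/(1080 - 1326) + 1382816*(1/3270031) = 2305842/(-246) + 1382816/3270031 = 2305842*(-1/246) + 1382816/3270031 = -384307/41 + 1382816/3270031 = -1256639108061/134071271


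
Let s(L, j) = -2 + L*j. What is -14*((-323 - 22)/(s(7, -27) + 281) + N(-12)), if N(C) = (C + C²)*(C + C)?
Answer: 133217/3 ≈ 44406.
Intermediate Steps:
N(C) = 2*C*(C + C²) (N(C) = (C + C²)*(2*C) = 2*C*(C + C²))
-14*((-323 - 22)/(s(7, -27) + 281) + N(-12)) = -14*((-323 - 22)/((-2 + 7*(-27)) + 281) + 2*(-12)²*(1 - 12)) = -14*(-345/((-2 - 189) + 281) + 2*144*(-11)) = -14*(-345/(-191 + 281) - 3168) = -14*(-345/90 - 3168) = -14*(-345*1/90 - 3168) = -14*(-23/6 - 3168) = -14*(-19031/6) = 133217/3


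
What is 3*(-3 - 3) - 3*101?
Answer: -321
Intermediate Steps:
3*(-3 - 3) - 3*101 = 3*(-6) - 303 = -18 - 303 = -321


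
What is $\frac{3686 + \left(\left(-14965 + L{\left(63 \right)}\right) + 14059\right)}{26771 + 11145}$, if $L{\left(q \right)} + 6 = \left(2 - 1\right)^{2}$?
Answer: $\frac{2775}{37916} \approx 0.073188$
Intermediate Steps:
$L{\left(q \right)} = -5$ ($L{\left(q \right)} = -6 + \left(2 - 1\right)^{2} = -6 + 1^{2} = -6 + 1 = -5$)
$\frac{3686 + \left(\left(-14965 + L{\left(63 \right)}\right) + 14059\right)}{26771 + 11145} = \frac{3686 + \left(\left(-14965 - 5\right) + 14059\right)}{26771 + 11145} = \frac{3686 + \left(-14970 + 14059\right)}{37916} = \left(3686 - 911\right) \frac{1}{37916} = 2775 \cdot \frac{1}{37916} = \frac{2775}{37916}$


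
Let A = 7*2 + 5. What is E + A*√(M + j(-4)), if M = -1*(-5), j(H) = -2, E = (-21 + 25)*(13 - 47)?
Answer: -136 + 19*√3 ≈ -103.09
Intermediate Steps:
E = -136 (E = 4*(-34) = -136)
A = 19 (A = 14 + 5 = 19)
M = 5
E + A*√(M + j(-4)) = -136 + 19*√(5 - 2) = -136 + 19*√3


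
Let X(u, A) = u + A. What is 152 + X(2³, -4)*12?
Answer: 200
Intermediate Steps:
X(u, A) = A + u
152 + X(2³, -4)*12 = 152 + (-4 + 2³)*12 = 152 + (-4 + 8)*12 = 152 + 4*12 = 152 + 48 = 200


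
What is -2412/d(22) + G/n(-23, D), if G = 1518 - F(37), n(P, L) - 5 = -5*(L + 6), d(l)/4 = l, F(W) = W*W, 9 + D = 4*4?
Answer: -19729/660 ≈ -29.892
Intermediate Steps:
D = 7 (D = -9 + 4*4 = -9 + 16 = 7)
F(W) = W**2
d(l) = 4*l
n(P, L) = -25 - 5*L (n(P, L) = 5 - 5*(L + 6) = 5 - 5*(6 + L) = 5 + (-30 - 5*L) = -25 - 5*L)
G = 149 (G = 1518 - 1*37**2 = 1518 - 1*1369 = 1518 - 1369 = 149)
-2412/d(22) + G/n(-23, D) = -2412/(4*22) + 149/(-25 - 5*7) = -2412/88 + 149/(-25 - 35) = -2412*1/88 + 149/(-60) = -603/22 + 149*(-1/60) = -603/22 - 149/60 = -19729/660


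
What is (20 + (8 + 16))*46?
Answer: 2024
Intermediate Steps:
(20 + (8 + 16))*46 = (20 + 24)*46 = 44*46 = 2024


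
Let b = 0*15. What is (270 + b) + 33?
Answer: 303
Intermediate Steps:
b = 0
(270 + b) + 33 = (270 + 0) + 33 = 270 + 33 = 303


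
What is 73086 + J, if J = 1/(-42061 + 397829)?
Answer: 26001660049/355768 ≈ 73086.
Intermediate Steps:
J = 1/355768 ≈ 2.8108e-6
73086 + J = 73086 + 1/355768 = 26001660049/355768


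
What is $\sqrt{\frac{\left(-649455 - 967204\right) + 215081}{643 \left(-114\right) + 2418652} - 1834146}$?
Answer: $\frac{i \sqrt{100890289701828473}}{234535} \approx 1354.3 i$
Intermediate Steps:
$\sqrt{\frac{\left(-649455 - 967204\right) + 215081}{643 \left(-114\right) + 2418652} - 1834146} = \sqrt{\frac{-1616659 + 215081}{-73302 + 2418652} - 1834146} = \sqrt{- \frac{1401578}{2345350} - 1834146} = \sqrt{\left(-1401578\right) \frac{1}{2345350} - 1834146} = \sqrt{- \frac{700789}{1172675} - 1834146} = \sqrt{- \frac{2150857861339}{1172675}} = \frac{i \sqrt{100890289701828473}}{234535}$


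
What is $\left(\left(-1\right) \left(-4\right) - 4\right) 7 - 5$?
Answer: $-5$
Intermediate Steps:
$\left(\left(-1\right) \left(-4\right) - 4\right) 7 - 5 = \left(4 - 4\right) 7 - 5 = 0 \cdot 7 - 5 = 0 - 5 = -5$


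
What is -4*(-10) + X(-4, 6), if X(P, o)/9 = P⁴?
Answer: 2344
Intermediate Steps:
X(P, o) = 9*P⁴
-4*(-10) + X(-4, 6) = -4*(-10) + 9*(-4)⁴ = 40 + 9*256 = 40 + 2304 = 2344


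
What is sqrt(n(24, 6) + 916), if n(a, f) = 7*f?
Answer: sqrt(958) ≈ 30.952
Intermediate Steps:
sqrt(n(24, 6) + 916) = sqrt(7*6 + 916) = sqrt(42 + 916) = sqrt(958)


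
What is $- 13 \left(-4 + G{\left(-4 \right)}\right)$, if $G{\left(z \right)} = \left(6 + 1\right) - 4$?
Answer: $13$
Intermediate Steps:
$G{\left(z \right)} = 3$ ($G{\left(z \right)} = 7 - 4 = 3$)
$- 13 \left(-4 + G{\left(-4 \right)}\right) = - 13 \left(-4 + 3\right) = \left(-13\right) \left(-1\right) = 13$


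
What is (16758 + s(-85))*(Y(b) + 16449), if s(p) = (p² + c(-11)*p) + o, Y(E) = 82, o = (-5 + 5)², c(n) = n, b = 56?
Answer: 411919458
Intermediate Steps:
o = 0 (o = 0² = 0)
s(p) = p² - 11*p (s(p) = (p² - 11*p) + 0 = p² - 11*p)
(16758 + s(-85))*(Y(b) + 16449) = (16758 - 85*(-11 - 85))*(82 + 16449) = (16758 - 85*(-96))*16531 = (16758 + 8160)*16531 = 24918*16531 = 411919458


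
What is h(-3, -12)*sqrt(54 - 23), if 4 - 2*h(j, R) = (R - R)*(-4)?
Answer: 2*sqrt(31) ≈ 11.136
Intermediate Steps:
h(j, R) = 2 (h(j, R) = 2 - (R - R)*(-4)/2 = 2 - 0*(-4) = 2 - 1/2*0 = 2 + 0 = 2)
h(-3, -12)*sqrt(54 - 23) = 2*sqrt(54 - 23) = 2*sqrt(31)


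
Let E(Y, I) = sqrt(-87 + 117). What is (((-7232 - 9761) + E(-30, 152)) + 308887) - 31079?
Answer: 260815 + sqrt(30) ≈ 2.6082e+5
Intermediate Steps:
E(Y, I) = sqrt(30)
(((-7232 - 9761) + E(-30, 152)) + 308887) - 31079 = (((-7232 - 9761) + sqrt(30)) + 308887) - 31079 = ((-16993 + sqrt(30)) + 308887) - 31079 = (291894 + sqrt(30)) - 31079 = 260815 + sqrt(30)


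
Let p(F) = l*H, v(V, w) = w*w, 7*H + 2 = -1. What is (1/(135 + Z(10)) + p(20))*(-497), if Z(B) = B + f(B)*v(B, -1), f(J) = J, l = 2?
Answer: 65533/155 ≈ 422.79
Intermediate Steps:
H = -3/7 (H = -2/7 + (1/7)*(-1) = -2/7 - 1/7 = -3/7 ≈ -0.42857)
v(V, w) = w**2
Z(B) = 2*B (Z(B) = B + B*(-1)**2 = B + B*1 = B + B = 2*B)
p(F) = -6/7 (p(F) = 2*(-3/7) = -6/7)
(1/(135 + Z(10)) + p(20))*(-497) = (1/(135 + 2*10) - 6/7)*(-497) = (1/(135 + 20) - 6/7)*(-497) = (1/155 - 6/7)*(-497) = -923/1085*(-497) = 65533/155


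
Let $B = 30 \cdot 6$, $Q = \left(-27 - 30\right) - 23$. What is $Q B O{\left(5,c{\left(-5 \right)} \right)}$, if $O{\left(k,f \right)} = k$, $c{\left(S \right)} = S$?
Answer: $-72000$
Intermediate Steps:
$Q = -80$ ($Q = -57 - 23 = -80$)
$B = 180$
$Q B O{\left(5,c{\left(-5 \right)} \right)} = \left(-80\right) 180 \cdot 5 = \left(-14400\right) 5 = -72000$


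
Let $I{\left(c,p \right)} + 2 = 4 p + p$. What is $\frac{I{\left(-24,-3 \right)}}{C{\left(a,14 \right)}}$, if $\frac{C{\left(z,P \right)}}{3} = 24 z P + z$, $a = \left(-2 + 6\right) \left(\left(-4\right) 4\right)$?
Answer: $\frac{17}{64704} \approx 0.00026273$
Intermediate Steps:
$I{\left(c,p \right)} = -2 + 5 p$ ($I{\left(c,p \right)} = -2 + \left(4 p + p\right) = -2 + 5 p$)
$a = -64$ ($a = 4 \left(-16\right) = -64$)
$C{\left(z,P \right)} = 3 z + 72 P z$ ($C{\left(z,P \right)} = 3 \left(24 z P + z\right) = 3 \left(24 P z + z\right) = 3 \left(z + 24 P z\right) = 3 z + 72 P z$)
$\frac{I{\left(-24,-3 \right)}}{C{\left(a,14 \right)}} = \frac{-2 + 5 \left(-3\right)}{3 \left(-64\right) \left(1 + 24 \cdot 14\right)} = \frac{-2 - 15}{3 \left(-64\right) \left(1 + 336\right)} = - \frac{17}{3 \left(-64\right) 337} = - \frac{17}{-64704} = \left(-17\right) \left(- \frac{1}{64704}\right) = \frac{17}{64704}$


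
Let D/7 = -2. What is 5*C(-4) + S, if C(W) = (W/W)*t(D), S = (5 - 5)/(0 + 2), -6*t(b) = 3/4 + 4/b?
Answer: -65/168 ≈ -0.38690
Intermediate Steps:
D = -14 (D = 7*(-2) = -14)
t(b) = -1/8 - 2/(3*b) (t(b) = -(3/4 + 4/b)/6 = -1/8 - 2/(3*b))
S = 0 (S = 0/2 = 0*(1/2) = 0)
C(W) = -13/168 (C(W) = (W/W)*((1/24)*(-16 - 3*(-14))/(-14)) = 1*((1/24)*(-1/14)*(-16 + 42)) = 1*((1/24)*(-1/14)*26) = 1*(-13/168) = -13/168)
5*C(-4) + S = 5*(-13/168) + 0 = -65/168 + 0 = -65/168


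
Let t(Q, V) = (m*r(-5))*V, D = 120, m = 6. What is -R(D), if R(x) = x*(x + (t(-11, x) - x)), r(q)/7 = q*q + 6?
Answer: -18748800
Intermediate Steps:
r(q) = 42 + 7*q² (r(q) = 7*(q*q + 6) = 7*(q² + 6) = 7*(6 + q²) = 42 + 7*q²)
t(Q, V) = 1302*V (t(Q, V) = (6*(42 + 7*(-5)²))*V = (6*(42 + 7*25))*V = (6*(42 + 175))*V = (6*217)*V = 1302*V)
R(x) = 1302*x² (R(x) = x*(x + (1302*x - x)) = x*(x + 1301*x) = x*(1302*x) = 1302*x²)
-R(D) = -1302*120² = -1302*14400 = -1*18748800 = -18748800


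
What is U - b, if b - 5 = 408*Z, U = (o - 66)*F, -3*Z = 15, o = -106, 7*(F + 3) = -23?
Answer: 21813/7 ≈ 3116.1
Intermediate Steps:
F = -44/7 (F = -3 + (1/7)*(-23) = -3 - 23/7 = -44/7 ≈ -6.2857)
Z = -5 (Z = -1/3*15 = -5)
U = 7568/7 (U = (-106 - 66)*(-44/7) = -172*(-44/7) = 7568/7 ≈ 1081.1)
b = -2035 (b = 5 + 408*(-5) = 5 - 2040 = -2035)
U - b = 7568/7 - 1*(-2035) = 7568/7 + 2035 = 21813/7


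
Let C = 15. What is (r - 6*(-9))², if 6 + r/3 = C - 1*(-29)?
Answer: 28224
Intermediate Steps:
r = 114 (r = -18 + 3*(15 - 1*(-29)) = -18 + 3*(15 + 29) = -18 + 3*44 = -18 + 132 = 114)
(r - 6*(-9))² = (114 - 6*(-9))² = (114 + 54)² = 168² = 28224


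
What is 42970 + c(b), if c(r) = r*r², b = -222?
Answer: -10898078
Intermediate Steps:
c(r) = r³
42970 + c(b) = 42970 + (-222)³ = 42970 - 10941048 = -10898078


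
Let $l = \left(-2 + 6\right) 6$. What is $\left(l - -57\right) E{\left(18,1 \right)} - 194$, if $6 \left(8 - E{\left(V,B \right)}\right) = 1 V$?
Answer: $211$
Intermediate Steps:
$E{\left(V,B \right)} = 8 - \frac{V}{6}$ ($E{\left(V,B \right)} = 8 - \frac{1 V}{6} = 8 - \frac{V}{6}$)
$l = 24$ ($l = 4 \cdot 6 = 24$)
$\left(l - -57\right) E{\left(18,1 \right)} - 194 = \left(24 - -57\right) \left(8 - 3\right) - 194 = \left(24 + 57\right) \left(8 - 3\right) - 194 = 81 \cdot 5 - 194 = 405 - 194 = 211$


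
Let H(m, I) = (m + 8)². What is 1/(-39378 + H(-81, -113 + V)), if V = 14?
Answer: -1/34049 ≈ -2.9369e-5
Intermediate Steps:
H(m, I) = (8 + m)²
1/(-39378 + H(-81, -113 + V)) = 1/(-39378 + (8 - 81)²) = 1/(-39378 + (-73)²) = 1/(-39378 + 5329) = 1/(-34049) = -1/34049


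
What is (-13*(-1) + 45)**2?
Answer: 3364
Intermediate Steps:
(-13*(-1) + 45)**2 = (13 + 45)**2 = 58**2 = 3364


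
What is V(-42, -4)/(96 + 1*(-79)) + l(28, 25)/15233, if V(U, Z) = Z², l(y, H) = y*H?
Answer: 255628/258961 ≈ 0.98713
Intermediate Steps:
l(y, H) = H*y
V(-42, -4)/(96 + 1*(-79)) + l(28, 25)/15233 = (-4)²/(96 + 1*(-79)) + (25*28)/15233 = 16/(96 - 79) + 700*(1/15233) = 16/17 + 700/15233 = 255628/258961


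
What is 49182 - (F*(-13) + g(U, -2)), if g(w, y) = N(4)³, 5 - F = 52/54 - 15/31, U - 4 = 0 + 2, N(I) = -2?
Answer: 41221222/837 ≈ 49249.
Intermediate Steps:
U = 6 (U = 4 + (0 + 2) = 4 + 2 = 6)
F = 3784/837 (F = 5 - (52/54 - 15/31) = 5 - (52*(1/54) - 15*1/31) = 5 - (26/27 - 15/31) = 5 - 1*401/837 = 5 - 401/837 = 3784/837 ≈ 4.5209)
g(w, y) = -8 (g(w, y) = (-2)³ = -8)
49182 - (F*(-13) + g(U, -2)) = 49182 - ((3784/837)*(-13) - 8) = 49182 - (-49192/837 - 8) = 49182 - 1*(-55888/837) = 49182 + 55888/837 = 41221222/837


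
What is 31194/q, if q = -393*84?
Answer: -1733/1834 ≈ -0.94493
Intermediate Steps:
q = -33012
31194/q = 31194/(-33012) = 31194*(-1/33012) = -1733/1834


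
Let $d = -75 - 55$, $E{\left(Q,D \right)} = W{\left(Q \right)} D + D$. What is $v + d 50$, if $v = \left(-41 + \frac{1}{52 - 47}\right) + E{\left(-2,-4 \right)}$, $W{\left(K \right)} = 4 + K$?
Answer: $- \frac{32764}{5} \approx -6552.8$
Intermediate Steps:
$E{\left(Q,D \right)} = D + D \left(4 + Q\right)$ ($E{\left(Q,D \right)} = \left(4 + Q\right) D + D = D \left(4 + Q\right) + D = D + D \left(4 + Q\right)$)
$d = -130$ ($d = -75 - 55 = -130$)
$v = - \frac{264}{5}$ ($v = \left(-41 + \frac{1}{52 - 47}\right) - 4 \left(5 - 2\right) = \left(-41 + \frac{1}{5}\right) - 12 = - \frac{204}{5} - 12 = - \frac{264}{5} \approx -52.8$)
$v + d 50 = - \frac{264}{5} - 6500 = - \frac{32764}{5}$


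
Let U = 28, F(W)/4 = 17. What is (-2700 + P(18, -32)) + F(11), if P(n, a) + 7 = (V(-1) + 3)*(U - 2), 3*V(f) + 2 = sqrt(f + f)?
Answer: -7735/3 + 26*I*sqrt(2)/3 ≈ -2578.3 + 12.257*I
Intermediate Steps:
V(f) = -2/3 + sqrt(2)*sqrt(f)/3 (V(f) = -2/3 + sqrt(f + f)/3 = -2/3 + sqrt(2*f)/3 = -2/3 + (sqrt(2)*sqrt(f))/3 = -2/3 + sqrt(2)*sqrt(f)/3)
F(W) = 68 (F(W) = 4*17 = 68)
P(n, a) = 161/3 + 26*I*sqrt(2)/3 (P(n, a) = -7 + ((-2/3 + sqrt(2)*sqrt(-1)/3) + 3)*(28 - 2) = -7 + ((-2/3 + sqrt(2)*I/3) + 3)*26 = -7 + ((-2/3 + I*sqrt(2)/3) + 3)*26 = -7 + (7/3 + I*sqrt(2)/3)*26 = -7 + (182/3 + 26*I*sqrt(2)/3) = 161/3 + 26*I*sqrt(2)/3)
(-2700 + P(18, -32)) + F(11) = (-2700 + (161/3 + 26*I*sqrt(2)/3)) + 68 = (-7939/3 + 26*I*sqrt(2)/3) + 68 = -7735/3 + 26*I*sqrt(2)/3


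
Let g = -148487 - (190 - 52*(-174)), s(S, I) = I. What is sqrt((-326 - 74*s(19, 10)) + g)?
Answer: I*sqrt(158791) ≈ 398.49*I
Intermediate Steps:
g = -157725 (g = -148487 - (190 + 9048) = -148487 - 1*9238 = -148487 - 9238 = -157725)
sqrt((-326 - 74*s(19, 10)) + g) = sqrt((-326 - 74*10) - 157725) = sqrt((-326 - 740) - 157725) = sqrt(-1066 - 157725) = sqrt(-158791) = I*sqrt(158791)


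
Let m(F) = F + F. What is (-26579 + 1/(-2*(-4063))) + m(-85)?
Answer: -217362373/8126 ≈ -26749.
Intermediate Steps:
m(F) = 2*F
(-26579 + 1/(-2*(-4063))) + m(-85) = (-26579 + 1/(-2*(-4063))) + 2*(-85) = (-26579 + 1/8126) - 170 = -215980953/8126 - 170 = -217362373/8126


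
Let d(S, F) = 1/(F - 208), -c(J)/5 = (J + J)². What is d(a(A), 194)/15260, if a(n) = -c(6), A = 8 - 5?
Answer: -1/213640 ≈ -4.6808e-6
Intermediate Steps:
A = 3
c(J) = -20*J² (c(J) = -5*(J + J)² = -5*4*J² = -20*J²)
a(n) = 720 (a(n) = -(-20)*6² = -(-20)*36 = -1*(-720) = 720)
d(S, F) = 1/(-208 + F)
d(a(A), 194)/15260 = 1/((-208 + 194)*15260) = (1/15260)/(-14) = -1/14*1/15260 = -1/213640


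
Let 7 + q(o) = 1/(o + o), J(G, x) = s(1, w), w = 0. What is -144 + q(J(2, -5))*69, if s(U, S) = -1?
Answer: -1323/2 ≈ -661.50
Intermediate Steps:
J(G, x) = -1
q(o) = -7 + 1/(2*o) (q(o) = -7 + 1/(o + o) = -7 + 1/(2*o))
-144 + q(J(2, -5))*69 = -144 + (-7 + (½)/(-1))*69 = -144 + (-7 + (½)*(-1))*69 = -144 + (-7 - ½)*69 = -144 - 15/2*69 = -144 - 1035/2 = -1323/2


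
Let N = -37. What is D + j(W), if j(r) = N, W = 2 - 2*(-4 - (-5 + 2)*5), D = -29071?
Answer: -29108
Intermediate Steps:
W = -20 (W = 2 - 2*(-4 - (-3)*5) = 2 - 2*(-4 - 1*(-15)) = 2 - 2*(-4 + 15) = 2 - 2*11 = 2 - 22 = -20)
j(r) = -37
D + j(W) = -29071 - 37 = -29108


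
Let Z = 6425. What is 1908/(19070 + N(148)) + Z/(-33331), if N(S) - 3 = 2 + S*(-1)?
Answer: -6445603/70095093 ≈ -0.091955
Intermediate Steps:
N(S) = 5 - S (N(S) = 3 + (2 + S*(-1)) = 3 + (2 - S) = 5 - S)
1908/(19070 + N(148)) + Z/(-33331) = 1908/(19070 + (5 - 1*148)) + 6425/(-33331) = 1908/(19070 + (5 - 148)) + 6425*(-1/33331) = 1908/(19070 - 143) - 6425/33331 = 1908/18927 - 6425/33331 = 1908*(1/18927) - 6425/33331 = 212/2103 - 6425/33331 = -6445603/70095093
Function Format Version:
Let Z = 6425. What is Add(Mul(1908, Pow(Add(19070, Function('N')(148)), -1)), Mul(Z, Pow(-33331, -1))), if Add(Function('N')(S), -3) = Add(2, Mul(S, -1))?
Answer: Rational(-6445603, 70095093) ≈ -0.091955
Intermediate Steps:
Function('N')(S) = Add(5, Mul(-1, S)) (Function('N')(S) = Add(3, Add(2, Mul(S, -1))) = Add(3, Add(2, Mul(-1, S))) = Add(5, Mul(-1, S)))
Add(Mul(1908, Pow(Add(19070, Function('N')(148)), -1)), Mul(Z, Pow(-33331, -1))) = Add(Mul(1908, Pow(Add(19070, Add(5, Mul(-1, 148))), -1)), Mul(6425, Pow(-33331, -1))) = Add(Mul(1908, Pow(Add(19070, Add(5, -148)), -1)), Mul(6425, Rational(-1, 33331))) = Add(Mul(1908, Pow(Add(19070, -143), -1)), Rational(-6425, 33331)) = Add(Mul(1908, Pow(18927, -1)), Rational(-6425, 33331)) = Add(Mul(1908, Rational(1, 18927)), Rational(-6425, 33331)) = Add(Rational(212, 2103), Rational(-6425, 33331)) = Rational(-6445603, 70095093)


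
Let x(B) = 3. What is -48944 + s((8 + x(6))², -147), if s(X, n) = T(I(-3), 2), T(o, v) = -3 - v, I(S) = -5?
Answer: -48949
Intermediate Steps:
s(X, n) = -5 (s(X, n) = -3 - 1*2 = -3 - 2 = -5)
-48944 + s((8 + x(6))², -147) = -48944 - 5 = -48949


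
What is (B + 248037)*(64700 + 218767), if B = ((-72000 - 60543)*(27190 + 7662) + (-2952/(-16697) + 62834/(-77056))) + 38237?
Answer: -842315915106362527253595/643302016 ≈ -1.3094e+15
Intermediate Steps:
B = -2971637424697939377/643302016 (B = (-132543*34852 + (-2952*(-1/16697) + 62834*(-1/77056))) + 38237 = (-4619388636 + (2952/16697 - 31417/38528)) + 38237 = (-4619388636 - 410834993/643302016) + 38237 = -2971662022637125169/643302016 + 38237 = -2971637424697939377/643302016 ≈ -4.6194e+9)
(B + 248037)*(64700 + 218767) = (-2971637424697939377/643302016 + 248037)*(64700 + 218767) = -2971477861995796785/643302016*283467 = -842315915106362527253595/643302016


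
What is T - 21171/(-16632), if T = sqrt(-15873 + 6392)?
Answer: 7057/5544 + I*sqrt(9481) ≈ 1.2729 + 97.37*I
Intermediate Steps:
T = I*sqrt(9481) (T = sqrt(-9481) = I*sqrt(9481) ≈ 97.37*I)
T - 21171/(-16632) = I*sqrt(9481) - 21171/(-16632) = I*sqrt(9481) - 21171*(-1/16632) = I*sqrt(9481) + 7057/5544 = 7057/5544 + I*sqrt(9481)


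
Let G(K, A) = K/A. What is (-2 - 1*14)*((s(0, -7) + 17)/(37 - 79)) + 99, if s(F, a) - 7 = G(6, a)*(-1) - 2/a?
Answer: 15961/147 ≈ 108.58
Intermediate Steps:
s(F, a) = 7 - 8/a (s(F, a) = 7 + ((6/a)*(-1) - 2/a) = 7 + (-6/a - 2/a) = 7 - 8/a)
(-2 - 1*14)*((s(0, -7) + 17)/(37 - 79)) + 99 = (-2 - 1*14)*(((7 - 8/(-7)) + 17)/(37 - 79)) + 99 = (-2 - 14)*(((7 - 8*(-1/7)) + 17)/(-42)) + 99 = -16*((7 + 8/7) + 17)*(-1)/42 + 99 = -16*(57/7 + 17)*(-1)/42 + 99 = -2816*(-1)/(7*42) + 99 = -16*(-88/147) + 99 = 1408/147 + 99 = 15961/147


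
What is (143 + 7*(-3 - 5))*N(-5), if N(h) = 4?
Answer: 348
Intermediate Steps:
(143 + 7*(-3 - 5))*N(-5) = (143 + 7*(-3 - 5))*4 = (143 + 7*(-8))*4 = (143 - 56)*4 = 87*4 = 348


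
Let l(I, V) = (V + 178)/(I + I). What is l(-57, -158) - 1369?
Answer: -78043/57 ≈ -1369.2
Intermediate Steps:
l(I, V) = (178 + V)/(2*I) (l(I, V) = (178 + V)/((2*I)) = (178 + V)*(1/(2*I)) = (178 + V)/(2*I))
l(-57, -158) - 1369 = (½)*(178 - 158)/(-57) - 1369 = (½)*(-1/57)*20 - 1369 = -10/57 - 1369 = -78043/57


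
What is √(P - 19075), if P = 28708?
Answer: 13*√57 ≈ 98.148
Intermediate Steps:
√(P - 19075) = √(28708 - 19075) = √9633 = 13*√57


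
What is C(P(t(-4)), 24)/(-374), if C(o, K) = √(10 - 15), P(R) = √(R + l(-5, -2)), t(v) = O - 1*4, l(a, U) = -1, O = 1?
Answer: -I*√5/374 ≈ -0.0059788*I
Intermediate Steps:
t(v) = -3 (t(v) = 1 - 1*4 = 1 - 4 = -3)
P(R) = √(-1 + R) (P(R) = √(R - 1) = √(-1 + R))
C(o, K) = I*√5 (C(o, K) = √(-5) = I*√5)
C(P(t(-4)), 24)/(-374) = (I*√5)/(-374) = (I*√5)*(-1/374) = -I*√5/374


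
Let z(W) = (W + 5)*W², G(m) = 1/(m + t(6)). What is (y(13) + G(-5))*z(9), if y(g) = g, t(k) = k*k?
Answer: 458136/31 ≈ 14779.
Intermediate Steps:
t(k) = k²
G(m) = 1/(36 + m) (G(m) = 1/(m + 6²) = 1/(m + 36) = 1/(36 + m))
z(W) = W²*(5 + W) (z(W) = (5 + W)*W² = W²*(5 + W))
(y(13) + G(-5))*z(9) = (13 + 1/(36 - 5))*(9²*(5 + 9)) = (13 + 1/31)*(81*14) = (13 + 1/31)*1134 = (404/31)*1134 = 458136/31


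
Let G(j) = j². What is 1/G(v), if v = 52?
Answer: 1/2704 ≈ 0.00036982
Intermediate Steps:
1/G(v) = 1/(52²) = 1/2704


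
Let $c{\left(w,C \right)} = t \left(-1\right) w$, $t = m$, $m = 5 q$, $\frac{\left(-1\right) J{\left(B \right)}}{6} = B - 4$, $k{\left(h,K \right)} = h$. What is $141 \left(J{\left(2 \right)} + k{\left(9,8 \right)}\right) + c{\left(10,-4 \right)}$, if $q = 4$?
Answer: $2761$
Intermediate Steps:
$J{\left(B \right)} = 24 - 6 B$ ($J{\left(B \right)} = - 6 \left(B - 4\right) = - 6 \left(-4 + B\right) = 24 - 6 B$)
$m = 20$ ($m = 5 \cdot 4 = 20$)
$t = 20$
$c{\left(w,C \right)} = - 20 w$ ($c{\left(w,C \right)} = 20 \left(-1\right) w = - 20 w$)
$141 \left(J{\left(2 \right)} + k{\left(9,8 \right)}\right) + c{\left(10,-4 \right)} = 141 \left(\left(24 - 12\right) + 9\right) - 200 = 141 \left(12 + 9\right) - 200 = 141 \cdot 21 - 200 = 2961 - 200 = 2761$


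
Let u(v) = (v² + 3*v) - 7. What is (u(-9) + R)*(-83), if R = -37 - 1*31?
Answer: 1743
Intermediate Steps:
R = -68 (R = -37 - 31 = -68)
u(v) = -7 + v² + 3*v
(u(-9) + R)*(-83) = ((-7 + (-9)² + 3*(-9)) - 68)*(-83) = ((-7 + 81 - 27) - 68)*(-83) = (47 - 68)*(-83) = -21*(-83) = 1743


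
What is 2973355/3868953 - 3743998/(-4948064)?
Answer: 1327168324037/870173957136 ≈ 1.5252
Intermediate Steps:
2973355/3868953 - 3743998/(-4948064) = 2973355*(1/3868953) - 3743998*(-1/4948064) = 270305/351723 + 1871999/2474032 = 1327168324037/870173957136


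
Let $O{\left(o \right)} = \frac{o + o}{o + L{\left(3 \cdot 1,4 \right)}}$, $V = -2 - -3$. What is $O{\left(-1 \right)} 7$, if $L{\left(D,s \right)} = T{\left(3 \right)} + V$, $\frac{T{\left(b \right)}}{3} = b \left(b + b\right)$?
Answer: $- \frac{7}{27} \approx -0.25926$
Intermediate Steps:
$V = 1$ ($V = -2 + 3 = 1$)
$T{\left(b \right)} = 6 b^{2}$ ($T{\left(b \right)} = 3 b \left(b + b\right) = 3 b 2 b = 3 \cdot 2 b^{2} = 6 b^{2}$)
$L{\left(D,s \right)} = 55$ ($L{\left(D,s \right)} = 6 \cdot 3^{2} + 1 = 6 \cdot 9 + 1 = 54 + 1 = 55$)
$O{\left(o \right)} = \frac{2 o}{55 + o}$ ($O{\left(o \right)} = \frac{o + o}{o + 55} = \frac{2 o}{55 + o}$)
$O{\left(-1 \right)} 7 = 2 \left(-1\right) \frac{1}{55 - 1} \cdot 7 = 2 \left(-1\right) \frac{1}{54} \cdot 7 = \left(- \frac{1}{27}\right) 7 = - \frac{7}{27}$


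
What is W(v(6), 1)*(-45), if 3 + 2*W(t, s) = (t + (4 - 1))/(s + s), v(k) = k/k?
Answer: 45/2 ≈ 22.500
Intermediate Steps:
v(k) = 1
W(t, s) = -3/2 + (3 + t)/(4*s) (W(t, s) = -3/2 + ((t + (4 - 1))/(s + s))/2 = -3/2 + ((t + 3)/((2*s)))/2 = -3/2 + ((3 + t)*(1/(2*s)))/2 = -3/2 + ((3 + t)/(2*s))/2 = -3/2 + (3 + t)/(4*s))
W(v(6), 1)*(-45) = ((¼)*(3 + 1 - 6*1)/1)*(-45) = ((¼)*1*(3 + 1 - 6))*(-45) = ((¼)*1*(-2))*(-45) = -½*(-45) = 45/2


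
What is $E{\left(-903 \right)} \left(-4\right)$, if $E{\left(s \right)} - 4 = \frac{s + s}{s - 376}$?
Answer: $- \frac{27688}{1279} \approx -21.648$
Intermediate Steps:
$E{\left(s \right)} = 4 + \frac{2 s}{-376 + s}$ ($E{\left(s \right)} = 4 + \frac{s + s}{s - 376} = 4 + \frac{2 s}{-376 + s}$)
$E{\left(-903 \right)} \left(-4\right) = \frac{2 \left(-752 + 3 \left(-903\right)\right)}{-376 - 903} \left(-4\right) = \frac{2 \left(-752 - 2709\right)}{-1279} \left(-4\right) = 2 \left(- \frac{1}{1279}\right) \left(-3461\right) \left(-4\right) = \frac{6922}{1279} \left(-4\right) = - \frac{27688}{1279}$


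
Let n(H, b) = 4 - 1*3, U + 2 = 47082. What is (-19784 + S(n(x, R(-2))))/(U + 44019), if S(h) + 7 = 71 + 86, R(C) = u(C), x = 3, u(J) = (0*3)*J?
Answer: -19634/91099 ≈ -0.21552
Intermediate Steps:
U = 47080 (U = -2 + 47082 = 47080)
u(J) = 0 (u(J) = 0*J = 0)
R(C) = 0
n(H, b) = 1 (n(H, b) = 4 - 3 = 1)
S(h) = 150 (S(h) = -7 + (71 + 86) = -7 + 157 = 150)
(-19784 + S(n(x, R(-2))))/(U + 44019) = (-19784 + 150)/(47080 + 44019) = -19634/91099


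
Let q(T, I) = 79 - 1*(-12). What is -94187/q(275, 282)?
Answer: -94187/91 ≈ -1035.0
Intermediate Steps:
q(T, I) = 91 (q(T, I) = 79 + 12 = 91)
-94187/q(275, 282) = -94187/91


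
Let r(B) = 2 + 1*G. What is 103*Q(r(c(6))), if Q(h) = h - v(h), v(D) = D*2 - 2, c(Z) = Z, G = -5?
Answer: 515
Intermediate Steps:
v(D) = -2 + 2*D (v(D) = 2*D - 2 = -2 + 2*D)
r(B) = -3 (r(B) = 2 + 1*(-5) = 2 - 5 = -3)
Q(h) = 2 - h (Q(h) = h - (-2 + 2*h) = h + (2 - 2*h) = 2 - h)
103*Q(r(c(6))) = 103*(2 - 1*(-3)) = 103*(2 + 3) = 103*5 = 515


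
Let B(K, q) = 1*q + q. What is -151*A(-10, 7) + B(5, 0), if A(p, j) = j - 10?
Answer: 453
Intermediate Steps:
A(p, j) = -10 + j
B(K, q) = 2*q (B(K, q) = q + q = 2*q)
-151*A(-10, 7) + B(5, 0) = -151*(-10 + 7) + 2*0 = -151*(-3) + 0 = 453 + 0 = 453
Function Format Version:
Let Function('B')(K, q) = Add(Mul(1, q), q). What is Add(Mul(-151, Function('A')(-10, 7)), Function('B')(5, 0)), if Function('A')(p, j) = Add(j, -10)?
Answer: 453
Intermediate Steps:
Function('A')(p, j) = Add(-10, j)
Function('B')(K, q) = Mul(2, q) (Function('B')(K, q) = Add(q, q) = Mul(2, q))
Add(Mul(-151, Function('A')(-10, 7)), Function('B')(5, 0)) = Add(Mul(-151, Add(-10, 7)), Mul(2, 0)) = Add(Mul(-151, -3), 0) = Add(453, 0) = 453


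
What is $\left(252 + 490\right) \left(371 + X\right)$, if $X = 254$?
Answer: $463750$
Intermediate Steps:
$\left(252 + 490\right) \left(371 + X\right) = \left(252 + 490\right) \left(371 + 254\right) = 742 \cdot 625 = 463750$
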